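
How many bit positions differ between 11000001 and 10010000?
XOR = 01010001, count of 1s = 3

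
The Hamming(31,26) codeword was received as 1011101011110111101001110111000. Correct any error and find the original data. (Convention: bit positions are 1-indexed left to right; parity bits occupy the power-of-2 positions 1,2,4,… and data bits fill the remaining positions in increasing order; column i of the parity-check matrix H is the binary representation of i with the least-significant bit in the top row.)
Syndrome s = H · r^T (mod 2), r = 1011101011110111101001110111000:
  s[0] = (1010101010101010101010101010101)·(1011101011110111101001110111000) mod 2 = 1+0+1+0+1+0+1+0+1+0+1+0+0+0+1+0+1+0+1+0+0+0+1+0+0+0+1+0+0+0+0 mod 2 = 1
  s[1] = (0110011001100110011001100110011)·(1011101011110111101001110111000) mod 2 = 0+0+1+0+0+0+1+0+0+1+1+0+0+1+1+0+0+0+1+0+0+1+1+0+0+1+1+0+0+0+0 mod 2 = 1
  s[2] = (0001111000011110000111100001111)·(1011101011110111101001110111000) mod 2 = 0+0+0+1+1+0+1+0+0+0+0+1+0+1+1+0+0+0+0+0+0+1+1+0+0+0+0+1+0+0+0 mod 2 = 1
  s[3] = (0000000111111110000000011111111)·(1011101011110111101001110111000) mod 2 = 0+0+0+0+0+0+0+0+1+1+1+1+0+1+1+0+0+0+0+0+0+0+0+1+0+1+1+1+0+0+0 mod 2 = 0
  s[4] = (0000000000000001111111111111111)·(1011101011110111101001110111000) mod 2 = 0+0+0+0+0+0+0+0+0+0+0+0+0+0+0+1+1+0+1+0+0+1+1+1+0+1+1+1+0+0+0 mod 2 = 1
Syndrome = 11101
Column 23 of H equals this syndrome → error at bit 23 (1-indexed).
Flip bit 23: 1011101011110111101001110111000 → 1011101011110111101001010111000
Extract data bits at positions {3,5,6,7,9,10,11,12,13,14,15,17,18,19,20,21,22,23,24,25,26,27,28,29,30,31}: 11011111011101001010111000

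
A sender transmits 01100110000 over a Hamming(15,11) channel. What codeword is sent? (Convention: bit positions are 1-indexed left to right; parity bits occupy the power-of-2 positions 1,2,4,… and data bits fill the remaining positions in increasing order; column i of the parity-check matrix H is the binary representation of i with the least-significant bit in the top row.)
Codeword c = d · G (mod 2), d = 01100110000:
  c[0] = d·G[:,0] = (01100110000)·(11011010101) mod 2 = 0+1+0+0+0+0+1+0+0+0+0 mod 2 = 0
  c[1] = d·G[:,1] = (01100110000)·(10110110011) mod 2 = 0+0+1+0+0+1+1+0+0+0+0 mod 2 = 1
  c[2] = d·G[:,2] = (01100110000)·(10000000000) mod 2 = 0+0+0+0+0+0+0+0+0+0+0 mod 2 = 0
  c[3] = d·G[:,3] = (01100110000)·(01110001111) mod 2 = 0+1+1+0+0+0+0+0+0+0+0 mod 2 = 0
  c[4] = d·G[:,4] = (01100110000)·(01000000000) mod 2 = 0+1+0+0+0+0+0+0+0+0+0 mod 2 = 1
  c[5] = d·G[:,5] = (01100110000)·(00100000000) mod 2 = 0+0+1+0+0+0+0+0+0+0+0 mod 2 = 1
  c[6] = d·G[:,6] = (01100110000)·(00010000000) mod 2 = 0+0+0+0+0+0+0+0+0+0+0 mod 2 = 0
  c[7] = d·G[:,7] = (01100110000)·(00001111111) mod 2 = 0+0+0+0+0+1+1+0+0+0+0 mod 2 = 0
  c[8] = d·G[:,8] = (01100110000)·(00001000000) mod 2 = 0+0+0+0+0+0+0+0+0+0+0 mod 2 = 0
  c[9] = d·G[:,9] = (01100110000)·(00000100000) mod 2 = 0+0+0+0+0+1+0+0+0+0+0 mod 2 = 1
  c[10] = d·G[:,10] = (01100110000)·(00000010000) mod 2 = 0+0+0+0+0+0+1+0+0+0+0 mod 2 = 1
  c[11] = d·G[:,11] = (01100110000)·(00000001000) mod 2 = 0+0+0+0+0+0+0+0+0+0+0 mod 2 = 0
  c[12] = d·G[:,12] = (01100110000)·(00000000100) mod 2 = 0+0+0+0+0+0+0+0+0+0+0 mod 2 = 0
  c[13] = d·G[:,13] = (01100110000)·(00000000010) mod 2 = 0+0+0+0+0+0+0+0+0+0+0 mod 2 = 0
  c[14] = d·G[:,14] = (01100110000)·(00000000001) mod 2 = 0+0+0+0+0+0+0+0+0+0+0 mod 2 = 0
Codeword = 010011000110000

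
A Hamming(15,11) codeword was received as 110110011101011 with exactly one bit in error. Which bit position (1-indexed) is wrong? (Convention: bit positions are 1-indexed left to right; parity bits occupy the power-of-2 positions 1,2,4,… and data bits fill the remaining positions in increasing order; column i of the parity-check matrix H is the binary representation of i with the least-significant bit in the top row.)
Syndrome s = H · r^T (mod 2), r = 110110011101011:
  s[0] = (101010101010101)·(110110011101011) mod 2 = 1+0+0+0+1+0+0+0+1+0+0+0+0+0+1 mod 2 = 0
  s[1] = (011001100110011)·(110110011101011) mod 2 = 0+1+0+0+0+0+0+0+0+1+0+0+0+1+1 mod 2 = 0
  s[2] = (000111100001111)·(110110011101011) mod 2 = 0+0+0+1+1+0+0+0+0+0+0+1+0+1+1 mod 2 = 1
  s[3] = (000000011111111)·(110110011101011) mod 2 = 0+0+0+0+0+0+0+1+1+1+0+1+0+1+1 mod 2 = 0
Syndrome = 0010
Column i of H is the binary representation of i, so the syndrome is the binary index of the flipped bit.
Read s = 0010 with s[0] as LSB: 0·2^0 + 0·2^1 + 1·2^2 + 0·2^3 = 4.
Error is at bit position 4.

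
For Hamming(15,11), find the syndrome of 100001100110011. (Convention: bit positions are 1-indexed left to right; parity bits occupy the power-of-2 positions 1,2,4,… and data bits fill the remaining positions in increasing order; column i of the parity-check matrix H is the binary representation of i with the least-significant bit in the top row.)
Syndrome s = H · r^T (mod 2), r = 100001100110011:
  s[0] = (101010101010101)·(100001100110011) mod 2 = 1+0+0+0+0+0+1+0+0+0+1+0+0+0+1 mod 2 = 0
  s[1] = (011001100110011)·(100001100110011) mod 2 = 0+0+0+0+0+1+1+0+0+1+1+0+0+1+1 mod 2 = 0
  s[2] = (000111100001111)·(100001100110011) mod 2 = 0+0+0+0+0+1+1+0+0+0+0+0+0+1+1 mod 2 = 0
  s[3] = (000000011111111)·(100001100110011) mod 2 = 0+0+0+0+0+0+0+0+0+1+1+0+0+1+1 mod 2 = 0
Syndrome = 0000
s = 0: no error detected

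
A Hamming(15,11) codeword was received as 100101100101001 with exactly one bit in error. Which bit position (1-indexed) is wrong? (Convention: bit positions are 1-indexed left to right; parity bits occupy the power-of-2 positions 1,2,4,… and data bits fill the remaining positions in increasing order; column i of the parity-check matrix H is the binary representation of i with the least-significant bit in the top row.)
Syndrome s = H · r^T (mod 2), r = 100101100101001:
  s[0] = (101010101010101)·(100101100101001) mod 2 = 1+0+0+0+0+0+1+0+0+0+0+0+0+0+1 mod 2 = 1
  s[1] = (011001100110011)·(100101100101001) mod 2 = 0+0+0+0+0+1+1+0+0+1+0+0+0+0+1 mod 2 = 0
  s[2] = (000111100001111)·(100101100101001) mod 2 = 0+0+0+1+0+1+1+0+0+0+0+1+0+0+1 mod 2 = 1
  s[3] = (000000011111111)·(100101100101001) mod 2 = 0+0+0+0+0+0+0+0+0+1+0+1+0+0+1 mod 2 = 1
Syndrome = 1011
Column i of H is the binary representation of i, so the syndrome is the binary index of the flipped bit.
Read s = 1011 with s[0] as LSB: 1·2^0 + 0·2^1 + 1·2^2 + 1·2^3 = 13.
Error is at bit position 13.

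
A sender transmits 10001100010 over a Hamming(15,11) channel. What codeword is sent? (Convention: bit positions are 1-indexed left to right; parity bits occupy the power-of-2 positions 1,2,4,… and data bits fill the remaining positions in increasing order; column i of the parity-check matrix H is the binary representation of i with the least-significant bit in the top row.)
Codeword c = d · G (mod 2), d = 10001100010:
  c[0] = d·G[:,0] = (10001100010)·(11011010101) mod 2 = 1+0+0+0+1+0+0+0+0+0+0 mod 2 = 0
  c[1] = d·G[:,1] = (10001100010)·(10110110011) mod 2 = 1+0+0+0+0+1+0+0+0+1+0 mod 2 = 1
  c[2] = d·G[:,2] = (10001100010)·(10000000000) mod 2 = 1+0+0+0+0+0+0+0+0+0+0 mod 2 = 1
  c[3] = d·G[:,3] = (10001100010)·(01110001111) mod 2 = 0+0+0+0+0+0+0+0+0+1+0 mod 2 = 1
  c[4] = d·G[:,4] = (10001100010)·(01000000000) mod 2 = 0+0+0+0+0+0+0+0+0+0+0 mod 2 = 0
  c[5] = d·G[:,5] = (10001100010)·(00100000000) mod 2 = 0+0+0+0+0+0+0+0+0+0+0 mod 2 = 0
  c[6] = d·G[:,6] = (10001100010)·(00010000000) mod 2 = 0+0+0+0+0+0+0+0+0+0+0 mod 2 = 0
  c[7] = d·G[:,7] = (10001100010)·(00001111111) mod 2 = 0+0+0+0+1+1+0+0+0+1+0 mod 2 = 1
  c[8] = d·G[:,8] = (10001100010)·(00001000000) mod 2 = 0+0+0+0+1+0+0+0+0+0+0 mod 2 = 1
  c[9] = d·G[:,9] = (10001100010)·(00000100000) mod 2 = 0+0+0+0+0+1+0+0+0+0+0 mod 2 = 1
  c[10] = d·G[:,10] = (10001100010)·(00000010000) mod 2 = 0+0+0+0+0+0+0+0+0+0+0 mod 2 = 0
  c[11] = d·G[:,11] = (10001100010)·(00000001000) mod 2 = 0+0+0+0+0+0+0+0+0+0+0 mod 2 = 0
  c[12] = d·G[:,12] = (10001100010)·(00000000100) mod 2 = 0+0+0+0+0+0+0+0+0+0+0 mod 2 = 0
  c[13] = d·G[:,13] = (10001100010)·(00000000010) mod 2 = 0+0+0+0+0+0+0+0+0+1+0 mod 2 = 1
  c[14] = d·G[:,14] = (10001100010)·(00000000001) mod 2 = 0+0+0+0+0+0+0+0+0+0+0 mod 2 = 0
Codeword = 011100011100010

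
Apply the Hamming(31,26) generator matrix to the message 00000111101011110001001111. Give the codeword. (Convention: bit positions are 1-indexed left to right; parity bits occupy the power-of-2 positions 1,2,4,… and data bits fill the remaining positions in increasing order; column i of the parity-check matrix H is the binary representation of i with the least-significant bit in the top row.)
Codeword c = d · G (mod 2), d = 00000111101011110001001111:
  c[0] = d·G[:,0] = (00000111101011110001001111)·(11011010101101010101010101) mod 2 = 0+0+0+0+0+0+1+0+1+0+1+0+0+1+0+1+0+0+0+1+0+0+0+1+0+1 mod 2 = 0
  c[1] = d·G[:,1] = (00000111101011110001001111)·(10110110011011001100110011) mod 2 = 0+0+0+0+0+1+1+0+0+0+1+0+1+1+0+0+0+0+0+0+0+0+0+0+1+1 mod 2 = 1
  c[2] = d·G[:,2] = (00000111101011110001001111)·(10000000000000000000000000) mod 2 = 0+0+0+0+0+0+0+0+0+0+0+0+0+0+0+0+0+0+0+0+0+0+0+0+0+0 mod 2 = 0
  c[3] = d·G[:,3] = (00000111101011110001001111)·(01110001111000111100001111) mod 2 = 0+0+0+0+0+0+0+1+1+0+1+0+0+0+1+1+0+0+0+0+0+0+1+1+1+1 mod 2 = 1
  c[4] = d·G[:,4] = (00000111101011110001001111)·(01000000000000000000000000) mod 2 = 0+0+0+0+0+0+0+0+0+0+0+0+0+0+0+0+0+0+0+0+0+0+0+0+0+0 mod 2 = 0
  c[5] = d·G[:,5] = (00000111101011110001001111)·(00100000000000000000000000) mod 2 = 0+0+0+0+0+0+0+0+0+0+0+0+0+0+0+0+0+0+0+0+0+0+0+0+0+0 mod 2 = 0
  c[6] = d·G[:,6] = (00000111101011110001001111)·(00010000000000000000000000) mod 2 = 0+0+0+0+0+0+0+0+0+0+0+0+0+0+0+0+0+0+0+0+0+0+0+0+0+0 mod 2 = 0
  c[7] = d·G[:,7] = (00000111101011110001001111)·(00001111111000000011111111) mod 2 = 0+0+0+0+0+1+1+1+1+0+1+0+0+0+0+0+0+0+0+1+0+0+1+1+1+1 mod 2 = 0
  c[8] = d·G[:,8] = (00000111101011110001001111)·(00001000000000000000000000) mod 2 = 0+0+0+0+0+0+0+0+0+0+0+0+0+0+0+0+0+0+0+0+0+0+0+0+0+0 mod 2 = 0
  c[9] = d·G[:,9] = (00000111101011110001001111)·(00000100000000000000000000) mod 2 = 0+0+0+0+0+1+0+0+0+0+0+0+0+0+0+0+0+0+0+0+0+0+0+0+0+0 mod 2 = 1
  c[10] = d·G[:,10] = (00000111101011110001001111)·(00000010000000000000000000) mod 2 = 0+0+0+0+0+0+1+0+0+0+0+0+0+0+0+0+0+0+0+0+0+0+0+0+0+0 mod 2 = 1
  c[11] = d·G[:,11] = (00000111101011110001001111)·(00000001000000000000000000) mod 2 = 0+0+0+0+0+0+0+1+0+0+0+0+0+0+0+0+0+0+0+0+0+0+0+0+0+0 mod 2 = 1
  c[12] = d·G[:,12] = (00000111101011110001001111)·(00000000100000000000000000) mod 2 = 0+0+0+0+0+0+0+0+1+0+0+0+0+0+0+0+0+0+0+0+0+0+0+0+0+0 mod 2 = 1
  c[13] = d·G[:,13] = (00000111101011110001001111)·(00000000010000000000000000) mod 2 = 0+0+0+0+0+0+0+0+0+0+0+0+0+0+0+0+0+0+0+0+0+0+0+0+0+0 mod 2 = 0
  c[14] = d·G[:,14] = (00000111101011110001001111)·(00000000001000000000000000) mod 2 = 0+0+0+0+0+0+0+0+0+0+1+0+0+0+0+0+0+0+0+0+0+0+0+0+0+0 mod 2 = 1
  c[15] = d·G[:,15] = (00000111101011110001001111)·(00000000000111111111111111) mod 2 = 0+0+0+0+0+0+0+0+0+0+0+0+1+1+1+1+0+0+0+1+0+0+1+1+1+1 mod 2 = 1
  c[16] = d·G[:,16] = (00000111101011110001001111)·(00000000000100000000000000) mod 2 = 0+0+0+0+0+0+0+0+0+0+0+0+0+0+0+0+0+0+0+0+0+0+0+0+0+0 mod 2 = 0
  c[17] = d·G[:,17] = (00000111101011110001001111)·(00000000000010000000000000) mod 2 = 0+0+0+0+0+0+0+0+0+0+0+0+1+0+0+0+0+0+0+0+0+0+0+0+0+0 mod 2 = 1
  c[18] = d·G[:,18] = (00000111101011110001001111)·(00000000000001000000000000) mod 2 = 0+0+0+0+0+0+0+0+0+0+0+0+0+1+0+0+0+0+0+0+0+0+0+0+0+0 mod 2 = 1
  c[19] = d·G[:,19] = (00000111101011110001001111)·(00000000000000100000000000) mod 2 = 0+0+0+0+0+0+0+0+0+0+0+0+0+0+1+0+0+0+0+0+0+0+0+0+0+0 mod 2 = 1
  c[20] = d·G[:,20] = (00000111101011110001001111)·(00000000000000010000000000) mod 2 = 0+0+0+0+0+0+0+0+0+0+0+0+0+0+0+1+0+0+0+0+0+0+0+0+0+0 mod 2 = 1
  c[21] = d·G[:,21] = (00000111101011110001001111)·(00000000000000001000000000) mod 2 = 0+0+0+0+0+0+0+0+0+0+0+0+0+0+0+0+0+0+0+0+0+0+0+0+0+0 mod 2 = 0
  c[22] = d·G[:,22] = (00000111101011110001001111)·(00000000000000000100000000) mod 2 = 0+0+0+0+0+0+0+0+0+0+0+0+0+0+0+0+0+0+0+0+0+0+0+0+0+0 mod 2 = 0
  c[23] = d·G[:,23] = (00000111101011110001001111)·(00000000000000000010000000) mod 2 = 0+0+0+0+0+0+0+0+0+0+0+0+0+0+0+0+0+0+0+0+0+0+0+0+0+0 mod 2 = 0
  c[24] = d·G[:,24] = (00000111101011110001001111)·(00000000000000000001000000) mod 2 = 0+0+0+0+0+0+0+0+0+0+0+0+0+0+0+0+0+0+0+1+0+0+0+0+0+0 mod 2 = 1
  c[25] = d·G[:,25] = (00000111101011110001001111)·(00000000000000000000100000) mod 2 = 0+0+0+0+0+0+0+0+0+0+0+0+0+0+0+0+0+0+0+0+0+0+0+0+0+0 mod 2 = 0
  c[26] = d·G[:,26] = (00000111101011110001001111)·(00000000000000000000010000) mod 2 = 0+0+0+0+0+0+0+0+0+0+0+0+0+0+0+0+0+0+0+0+0+0+0+0+0+0 mod 2 = 0
  c[27] = d·G[:,27] = (00000111101011110001001111)·(00000000000000000000001000) mod 2 = 0+0+0+0+0+0+0+0+0+0+0+0+0+0+0+0+0+0+0+0+0+0+1+0+0+0 mod 2 = 1
  c[28] = d·G[:,28] = (00000111101011110001001111)·(00000000000000000000000100) mod 2 = 0+0+0+0+0+0+0+0+0+0+0+0+0+0+0+0+0+0+0+0+0+0+0+1+0+0 mod 2 = 1
  c[29] = d·G[:,29] = (00000111101011110001001111)·(00000000000000000000000010) mod 2 = 0+0+0+0+0+0+0+0+0+0+0+0+0+0+0+0+0+0+0+0+0+0+0+0+1+0 mod 2 = 1
  c[30] = d·G[:,30] = (00000111101011110001001111)·(00000000000000000000000001) mod 2 = 0+0+0+0+0+0+0+0+0+0+0+0+0+0+0+0+0+0+0+0+0+0+0+0+0+1 mod 2 = 1
Codeword = 0101000001111011011110001001111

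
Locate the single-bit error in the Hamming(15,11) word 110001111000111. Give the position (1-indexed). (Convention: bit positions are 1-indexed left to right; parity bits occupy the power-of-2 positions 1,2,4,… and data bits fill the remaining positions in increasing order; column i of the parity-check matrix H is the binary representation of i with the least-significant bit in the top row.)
Syndrome s = H · r^T (mod 2), r = 110001111000111:
  s[0] = (101010101010101)·(110001111000111) mod 2 = 1+0+0+0+0+0+1+0+1+0+0+0+1+0+1 mod 2 = 1
  s[1] = (011001100110011)·(110001111000111) mod 2 = 0+1+0+0+0+1+1+0+0+0+0+0+0+1+1 mod 2 = 1
  s[2] = (000111100001111)·(110001111000111) mod 2 = 0+0+0+0+0+1+1+0+0+0+0+0+1+1+1 mod 2 = 1
  s[3] = (000000011111111)·(110001111000111) mod 2 = 0+0+0+0+0+0+0+1+1+0+0+0+1+1+1 mod 2 = 1
Syndrome = 1111
Column i of H is the binary representation of i, so the syndrome is the binary index of the flipped bit.
Read s = 1111 with s[0] as LSB: 1·2^0 + 1·2^1 + 1·2^2 + 1·2^3 = 15.
Error is at bit position 15.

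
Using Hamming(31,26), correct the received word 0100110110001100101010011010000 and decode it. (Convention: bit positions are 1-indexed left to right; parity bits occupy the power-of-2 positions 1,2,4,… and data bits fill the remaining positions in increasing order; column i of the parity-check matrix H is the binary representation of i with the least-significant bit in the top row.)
Syndrome s = H · r^T (mod 2), r = 0100110110001100101010011010000:
  s[0] = (1010101010101010101010101010101)·(0100110110001100101010011010000) mod 2 = 0+0+0+0+1+0+0+0+1+0+0+0+1+0+0+0+1+0+1+0+1+0+0+0+1+0+1+0+0+0+0 mod 2 = 0
  s[1] = (0110011001100110011001100110011)·(0100110110001100101010011010000) mod 2 = 0+1+0+0+0+1+0+0+0+0+0+0+0+1+0+0+0+0+1+0+0+0+0+0+0+0+1+0+0+0+0 mod 2 = 1
  s[2] = (0001111000011110000111100001111)·(0100110110001100101010011010000) mod 2 = 0+0+0+0+1+1+0+0+0+0+0+0+1+1+0+0+0+0+0+0+1+0+0+0+0+0+0+0+0+0+0 mod 2 = 1
  s[3] = (0000000111111110000000011111111)·(0100110110001100101010011010000) mod 2 = 0+0+0+0+0+0+0+1+1+0+0+0+1+1+0+0+0+0+0+0+0+0+0+1+1+0+1+0+0+0+0 mod 2 = 1
  s[4] = (0000000000000001111111111111111)·(0100110110001100101010011010000) mod 2 = 0+0+0+0+0+0+0+0+0+0+0+0+0+0+0+0+1+0+1+0+1+0+0+1+1+0+1+0+0+0+0 mod 2 = 0
Syndrome = 01110
Column 14 of H equals this syndrome → error at bit 14 (1-indexed).
Flip bit 14: 0100110110001100101010011010000 → 0100110110001000101010011010000
Extract data bits at positions {3,5,6,7,9,10,11,12,13,14,15,17,18,19,20,21,22,23,24,25,26,27,28,29,30,31}: 01101000100101010011010000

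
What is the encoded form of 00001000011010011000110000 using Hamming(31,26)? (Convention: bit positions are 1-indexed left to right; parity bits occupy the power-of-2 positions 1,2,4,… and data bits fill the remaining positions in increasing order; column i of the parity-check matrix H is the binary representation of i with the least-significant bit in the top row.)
Codeword c = d · G (mod 2), d = 00001000011010011000110000:
  c[0] = d·G[:,0] = (00001000011010011000110000)·(11011010101101010101010101) mod 2 = 0+0+0+0+1+0+0+0+0+0+1+0+0+0+0+1+0+0+0+0+0+1+0+0+0+0 mod 2 = 0
  c[1] = d·G[:,1] = (00001000011010011000110000)·(10110110011011001100110011) mod 2 = 0+0+0+0+0+0+0+0+0+1+1+0+1+0+0+0+1+0+0+0+1+1+0+0+0+0 mod 2 = 0
  c[2] = d·G[:,2] = (00001000011010011000110000)·(10000000000000000000000000) mod 2 = 0+0+0+0+0+0+0+0+0+0+0+0+0+0+0+0+0+0+0+0+0+0+0+0+0+0 mod 2 = 0
  c[3] = d·G[:,3] = (00001000011010011000110000)·(01110001111000111100001111) mod 2 = 0+0+0+0+0+0+0+0+0+1+1+0+0+0+0+1+1+0+0+0+0+0+0+0+0+0 mod 2 = 0
  c[4] = d·G[:,4] = (00001000011010011000110000)·(01000000000000000000000000) mod 2 = 0+0+0+0+0+0+0+0+0+0+0+0+0+0+0+0+0+0+0+0+0+0+0+0+0+0 mod 2 = 0
  c[5] = d·G[:,5] = (00001000011010011000110000)·(00100000000000000000000000) mod 2 = 0+0+0+0+0+0+0+0+0+0+0+0+0+0+0+0+0+0+0+0+0+0+0+0+0+0 mod 2 = 0
  c[6] = d·G[:,6] = (00001000011010011000110000)·(00010000000000000000000000) mod 2 = 0+0+0+0+0+0+0+0+0+0+0+0+0+0+0+0+0+0+0+0+0+0+0+0+0+0 mod 2 = 0
  c[7] = d·G[:,7] = (00001000011010011000110000)·(00001111111000000011111111) mod 2 = 0+0+0+0+1+0+0+0+0+1+1+0+0+0+0+0+0+0+0+0+1+1+0+0+0+0 mod 2 = 1
  c[8] = d·G[:,8] = (00001000011010011000110000)·(00001000000000000000000000) mod 2 = 0+0+0+0+1+0+0+0+0+0+0+0+0+0+0+0+0+0+0+0+0+0+0+0+0+0 mod 2 = 1
  c[9] = d·G[:,9] = (00001000011010011000110000)·(00000100000000000000000000) mod 2 = 0+0+0+0+0+0+0+0+0+0+0+0+0+0+0+0+0+0+0+0+0+0+0+0+0+0 mod 2 = 0
  c[10] = d·G[:,10] = (00001000011010011000110000)·(00000010000000000000000000) mod 2 = 0+0+0+0+0+0+0+0+0+0+0+0+0+0+0+0+0+0+0+0+0+0+0+0+0+0 mod 2 = 0
  c[11] = d·G[:,11] = (00001000011010011000110000)·(00000001000000000000000000) mod 2 = 0+0+0+0+0+0+0+0+0+0+0+0+0+0+0+0+0+0+0+0+0+0+0+0+0+0 mod 2 = 0
  c[12] = d·G[:,12] = (00001000011010011000110000)·(00000000100000000000000000) mod 2 = 0+0+0+0+0+0+0+0+0+0+0+0+0+0+0+0+0+0+0+0+0+0+0+0+0+0 mod 2 = 0
  c[13] = d·G[:,13] = (00001000011010011000110000)·(00000000010000000000000000) mod 2 = 0+0+0+0+0+0+0+0+0+1+0+0+0+0+0+0+0+0+0+0+0+0+0+0+0+0 mod 2 = 1
  c[14] = d·G[:,14] = (00001000011010011000110000)·(00000000001000000000000000) mod 2 = 0+0+0+0+0+0+0+0+0+0+1+0+0+0+0+0+0+0+0+0+0+0+0+0+0+0 mod 2 = 1
  c[15] = d·G[:,15] = (00001000011010011000110000)·(00000000000111111111111111) mod 2 = 0+0+0+0+0+0+0+0+0+0+0+0+1+0+0+1+1+0+0+0+1+1+0+0+0+0 mod 2 = 1
  c[16] = d·G[:,16] = (00001000011010011000110000)·(00000000000100000000000000) mod 2 = 0+0+0+0+0+0+0+0+0+0+0+0+0+0+0+0+0+0+0+0+0+0+0+0+0+0 mod 2 = 0
  c[17] = d·G[:,17] = (00001000011010011000110000)·(00000000000010000000000000) mod 2 = 0+0+0+0+0+0+0+0+0+0+0+0+1+0+0+0+0+0+0+0+0+0+0+0+0+0 mod 2 = 1
  c[18] = d·G[:,18] = (00001000011010011000110000)·(00000000000001000000000000) mod 2 = 0+0+0+0+0+0+0+0+0+0+0+0+0+0+0+0+0+0+0+0+0+0+0+0+0+0 mod 2 = 0
  c[19] = d·G[:,19] = (00001000011010011000110000)·(00000000000000100000000000) mod 2 = 0+0+0+0+0+0+0+0+0+0+0+0+0+0+0+0+0+0+0+0+0+0+0+0+0+0 mod 2 = 0
  c[20] = d·G[:,20] = (00001000011010011000110000)·(00000000000000010000000000) mod 2 = 0+0+0+0+0+0+0+0+0+0+0+0+0+0+0+1+0+0+0+0+0+0+0+0+0+0 mod 2 = 1
  c[21] = d·G[:,21] = (00001000011010011000110000)·(00000000000000001000000000) mod 2 = 0+0+0+0+0+0+0+0+0+0+0+0+0+0+0+0+1+0+0+0+0+0+0+0+0+0 mod 2 = 1
  c[22] = d·G[:,22] = (00001000011010011000110000)·(00000000000000000100000000) mod 2 = 0+0+0+0+0+0+0+0+0+0+0+0+0+0+0+0+0+0+0+0+0+0+0+0+0+0 mod 2 = 0
  c[23] = d·G[:,23] = (00001000011010011000110000)·(00000000000000000010000000) mod 2 = 0+0+0+0+0+0+0+0+0+0+0+0+0+0+0+0+0+0+0+0+0+0+0+0+0+0 mod 2 = 0
  c[24] = d·G[:,24] = (00001000011010011000110000)·(00000000000000000001000000) mod 2 = 0+0+0+0+0+0+0+0+0+0+0+0+0+0+0+0+0+0+0+0+0+0+0+0+0+0 mod 2 = 0
  c[25] = d·G[:,25] = (00001000011010011000110000)·(00000000000000000000100000) mod 2 = 0+0+0+0+0+0+0+0+0+0+0+0+0+0+0+0+0+0+0+0+1+0+0+0+0+0 mod 2 = 1
  c[26] = d·G[:,26] = (00001000011010011000110000)·(00000000000000000000010000) mod 2 = 0+0+0+0+0+0+0+0+0+0+0+0+0+0+0+0+0+0+0+0+0+1+0+0+0+0 mod 2 = 1
  c[27] = d·G[:,27] = (00001000011010011000110000)·(00000000000000000000001000) mod 2 = 0+0+0+0+0+0+0+0+0+0+0+0+0+0+0+0+0+0+0+0+0+0+0+0+0+0 mod 2 = 0
  c[28] = d·G[:,28] = (00001000011010011000110000)·(00000000000000000000000100) mod 2 = 0+0+0+0+0+0+0+0+0+0+0+0+0+0+0+0+0+0+0+0+0+0+0+0+0+0 mod 2 = 0
  c[29] = d·G[:,29] = (00001000011010011000110000)·(00000000000000000000000010) mod 2 = 0+0+0+0+0+0+0+0+0+0+0+0+0+0+0+0+0+0+0+0+0+0+0+0+0+0 mod 2 = 0
  c[30] = d·G[:,30] = (00001000011010011000110000)·(00000000000000000000000001) mod 2 = 0+0+0+0+0+0+0+0+0+0+0+0+0+0+0+0+0+0+0+0+0+0+0+0+0+0 mod 2 = 0
Codeword = 0000000110000111010011000110000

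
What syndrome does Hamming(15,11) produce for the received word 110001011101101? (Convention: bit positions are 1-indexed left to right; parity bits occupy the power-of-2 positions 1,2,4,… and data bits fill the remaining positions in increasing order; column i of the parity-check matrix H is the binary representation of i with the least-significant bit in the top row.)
Syndrome s = H · r^T (mod 2), r = 110001011101101:
  s[0] = (101010101010101)·(110001011101101) mod 2 = 1+0+0+0+0+0+0+0+1+0+0+0+1+0+1 mod 2 = 0
  s[1] = (011001100110011)·(110001011101101) mod 2 = 0+1+0+0+0+1+0+0+0+1+0+0+0+0+1 mod 2 = 0
  s[2] = (000111100001111)·(110001011101101) mod 2 = 0+0+0+0+0+1+0+0+0+0+0+1+1+0+1 mod 2 = 0
  s[3] = (000000011111111)·(110001011101101) mod 2 = 0+0+0+0+0+0+0+1+1+1+0+1+1+0+1 mod 2 = 0
Syndrome = 0000
s = 0: no error detected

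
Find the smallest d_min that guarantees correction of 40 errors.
Correcting t errors requires d_min ≥ 2t + 1 = 2·40 + 1 = 81.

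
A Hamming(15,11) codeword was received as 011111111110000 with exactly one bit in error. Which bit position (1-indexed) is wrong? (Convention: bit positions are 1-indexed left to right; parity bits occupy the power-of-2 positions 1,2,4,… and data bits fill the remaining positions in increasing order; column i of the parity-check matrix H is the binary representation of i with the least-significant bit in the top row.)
Syndrome s = H · r^T (mod 2), r = 011111111110000:
  s[0] = (101010101010101)·(011111111110000) mod 2 = 0+0+1+0+1+0+1+0+1+0+1+0+0+0+0 mod 2 = 1
  s[1] = (011001100110011)·(011111111110000) mod 2 = 0+1+1+0+0+1+1+0+0+1+1+0+0+0+0 mod 2 = 0
  s[2] = (000111100001111)·(011111111110000) mod 2 = 0+0+0+1+1+1+1+0+0+0+0+0+0+0+0 mod 2 = 0
  s[3] = (000000011111111)·(011111111110000) mod 2 = 0+0+0+0+0+0+0+1+1+1+1+0+0+0+0 mod 2 = 0
Syndrome = 1000
Column i of H is the binary representation of i, so the syndrome is the binary index of the flipped bit.
Read s = 1000 with s[0] as LSB: 1·2^0 + 0·2^1 + 0·2^2 + 0·2^3 = 1.
Error is at bit position 1.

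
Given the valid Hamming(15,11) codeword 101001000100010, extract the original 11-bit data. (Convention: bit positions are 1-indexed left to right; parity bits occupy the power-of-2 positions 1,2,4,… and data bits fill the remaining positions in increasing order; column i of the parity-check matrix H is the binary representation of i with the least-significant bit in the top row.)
Parity bits occupy power-of-2 positions; data bits are at positions {3,5,6,7,9,10,11,12,13,14,15} (1-indexed).
Extract: c[3]=1 c[5]=0 c[6]=1 c[7]=0 c[9]=0 c[10]=1 c[11]=0 c[12]=0 c[13]=0 c[14]=1 c[15]=0
Data = 10100100010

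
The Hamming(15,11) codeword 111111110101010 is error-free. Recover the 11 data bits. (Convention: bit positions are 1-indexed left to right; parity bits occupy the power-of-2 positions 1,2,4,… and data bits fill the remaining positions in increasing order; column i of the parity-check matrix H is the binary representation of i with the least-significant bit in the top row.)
Parity bits occupy power-of-2 positions; data bits are at positions {3,5,6,7,9,10,11,12,13,14,15} (1-indexed).
Extract: c[3]=1 c[5]=1 c[6]=1 c[7]=1 c[9]=0 c[10]=1 c[11]=0 c[12]=1 c[13]=0 c[14]=1 c[15]=0
Data = 11110101010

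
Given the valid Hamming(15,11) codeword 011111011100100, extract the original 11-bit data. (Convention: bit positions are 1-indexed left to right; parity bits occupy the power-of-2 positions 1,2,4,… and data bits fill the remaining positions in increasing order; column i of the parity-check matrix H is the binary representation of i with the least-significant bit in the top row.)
Parity bits occupy power-of-2 positions; data bits are at positions {3,5,6,7,9,10,11,12,13,14,15} (1-indexed).
Extract: c[3]=1 c[5]=1 c[6]=1 c[7]=0 c[9]=1 c[10]=1 c[11]=0 c[12]=0 c[13]=1 c[14]=0 c[15]=0
Data = 11101100100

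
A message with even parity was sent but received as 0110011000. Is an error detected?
Sum of received bits: 0+1+1+0+0+1+1+0+0+0 = 4; 4 mod 2 = 0. Result is 0 → no error detected.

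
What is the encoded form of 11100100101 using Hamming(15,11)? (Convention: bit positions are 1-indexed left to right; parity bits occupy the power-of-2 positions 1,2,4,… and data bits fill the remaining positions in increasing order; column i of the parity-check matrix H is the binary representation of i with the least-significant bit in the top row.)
Codeword c = d · G (mod 2), d = 11100100101:
  c[0] = d·G[:,0] = (11100100101)·(11011010101) mod 2 = 1+1+0+0+0+0+0+0+1+0+1 mod 2 = 0
  c[1] = d·G[:,1] = (11100100101)·(10110110011) mod 2 = 1+0+1+0+0+1+0+0+0+0+1 mod 2 = 0
  c[2] = d·G[:,2] = (11100100101)·(10000000000) mod 2 = 1+0+0+0+0+0+0+0+0+0+0 mod 2 = 1
  c[3] = d·G[:,3] = (11100100101)·(01110001111) mod 2 = 0+1+1+0+0+0+0+0+1+0+1 mod 2 = 0
  c[4] = d·G[:,4] = (11100100101)·(01000000000) mod 2 = 0+1+0+0+0+0+0+0+0+0+0 mod 2 = 1
  c[5] = d·G[:,5] = (11100100101)·(00100000000) mod 2 = 0+0+1+0+0+0+0+0+0+0+0 mod 2 = 1
  c[6] = d·G[:,6] = (11100100101)·(00010000000) mod 2 = 0+0+0+0+0+0+0+0+0+0+0 mod 2 = 0
  c[7] = d·G[:,7] = (11100100101)·(00001111111) mod 2 = 0+0+0+0+0+1+0+0+1+0+1 mod 2 = 1
  c[8] = d·G[:,8] = (11100100101)·(00001000000) mod 2 = 0+0+0+0+0+0+0+0+0+0+0 mod 2 = 0
  c[9] = d·G[:,9] = (11100100101)·(00000100000) mod 2 = 0+0+0+0+0+1+0+0+0+0+0 mod 2 = 1
  c[10] = d·G[:,10] = (11100100101)·(00000010000) mod 2 = 0+0+0+0+0+0+0+0+0+0+0 mod 2 = 0
  c[11] = d·G[:,11] = (11100100101)·(00000001000) mod 2 = 0+0+0+0+0+0+0+0+0+0+0 mod 2 = 0
  c[12] = d·G[:,12] = (11100100101)·(00000000100) mod 2 = 0+0+0+0+0+0+0+0+1+0+0 mod 2 = 1
  c[13] = d·G[:,13] = (11100100101)·(00000000010) mod 2 = 0+0+0+0+0+0+0+0+0+0+0 mod 2 = 0
  c[14] = d·G[:,14] = (11100100101)·(00000000001) mod 2 = 0+0+0+0+0+0+0+0+0+0+1 mod 2 = 1
Codeword = 001011010100101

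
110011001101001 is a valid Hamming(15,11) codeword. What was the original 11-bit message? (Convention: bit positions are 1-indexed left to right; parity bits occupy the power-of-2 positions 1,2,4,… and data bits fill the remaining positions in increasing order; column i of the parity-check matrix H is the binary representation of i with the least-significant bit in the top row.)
Parity bits occupy power-of-2 positions; data bits are at positions {3,5,6,7,9,10,11,12,13,14,15} (1-indexed).
Extract: c[3]=0 c[5]=1 c[6]=1 c[7]=0 c[9]=1 c[10]=1 c[11]=0 c[12]=1 c[13]=0 c[14]=0 c[15]=1
Data = 01101101001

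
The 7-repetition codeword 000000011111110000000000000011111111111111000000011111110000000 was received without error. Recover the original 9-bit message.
Split into 7-bit blocks: 0000000 1111111 0000000 0000000 1111111 1111111 0000000 1111111 0000000
Data = 010011010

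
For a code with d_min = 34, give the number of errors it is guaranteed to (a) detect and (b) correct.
(a) Detection requires d_min ≥ e+1, so e ≤ d_min − 1 = 33.
(b) Correction requires d_min ≥ 2t+1, so t ≤ ⌊(d_min − 1)/2⌋ = ⌊33/2⌋ = 16.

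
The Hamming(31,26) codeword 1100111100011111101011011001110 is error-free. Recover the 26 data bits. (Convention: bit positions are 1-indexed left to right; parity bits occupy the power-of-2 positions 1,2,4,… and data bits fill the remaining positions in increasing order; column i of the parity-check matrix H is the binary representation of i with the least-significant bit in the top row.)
Parity bits occupy power-of-2 positions; data bits are at positions {3,5,6,7,9,10,11,12,13,14,15,17,18,19,20,21,22,23,24,25,26,27,28,29,30,31} (1-indexed).
Extract: c[3]=0 c[5]=1 c[6]=1 c[7]=1 c[9]=0 c[10]=0 c[11]=0 c[12]=1 c[13]=1 c[14]=1 c[15]=1 c[17]=1 c[18]=0 c[19]=1 c[20]=0 c[21]=1 c[22]=1 c[23]=0 c[24]=1 c[25]=1 c[26]=0 c[27]=0 c[28]=1 c[29]=1 c[30]=1 c[31]=0
Data = 01110001111101011011001110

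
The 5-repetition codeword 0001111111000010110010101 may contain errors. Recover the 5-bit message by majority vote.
Split into 5-bit blocks and majority-vote each:
  block 1 = 00011: 2 ones, 3 zeros → 0
  block 2 = 11111: 5 ones, 0 zeros → 1
  block 3 = 00001: 1 ones, 4 zeros → 0
  block 4 = 01100: 2 ones, 3 zeros → 0
  block 5 = 10101: 3 ones, 2 zeros → 1
Decoded = 01001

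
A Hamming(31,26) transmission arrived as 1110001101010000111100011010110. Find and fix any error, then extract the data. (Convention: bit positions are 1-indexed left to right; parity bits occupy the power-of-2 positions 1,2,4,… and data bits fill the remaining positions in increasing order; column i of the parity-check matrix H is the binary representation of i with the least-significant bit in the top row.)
Syndrome s = H · r^T (mod 2), r = 1110001101010000111100011010110:
  s[0] = (1010101010101010101010101010101)·(1110001101010000111100011010110) mod 2 = 1+0+1+0+0+0+1+0+0+0+0+0+0+0+0+0+1+0+1+0+0+0+0+0+1+0+1+0+1+0+0 mod 2 = 0
  s[1] = (0110011001100110011001100110011)·(1110001101010000111100011010110) mod 2 = 0+1+1+0+0+0+1+0+0+1+0+0+0+0+0+0+0+1+1+0+0+0+0+0+0+0+1+0+0+1+0 mod 2 = 0
  s[2] = (0001111000011110000111100001111)·(1110001101010000111100011010110) mod 2 = 0+0+0+0+0+0+1+0+0+0+0+1+0+0+0+0+0+0+0+1+0+0+0+0+0+0+0+0+1+1+0 mod 2 = 1
  s[3] = (0000000111111110000000011111111)·(1110001101010000111100011010110) mod 2 = 0+0+0+0+0+0+0+1+0+1+0+1+0+0+0+0+0+0+0+0+0+0+0+1+1+0+1+0+1+1+0 mod 2 = 0
  s[4] = (0000000000000001111111111111111)·(1110001101010000111100011010110) mod 2 = 0+0+0+0+0+0+0+0+0+0+0+0+0+0+0+0+1+1+1+1+0+0+0+1+1+0+1+0+1+1+0 mod 2 = 1
Syndrome = 00101
Column 20 of H equals this syndrome → error at bit 20 (1-indexed).
Flip bit 20: 1110001101010000111100011010110 → 1110001101010000111000011010110
Extract data bits at positions {3,5,6,7,9,10,11,12,13,14,15,17,18,19,20,21,22,23,24,25,26,27,28,29,30,31}: 10010101000111000011010110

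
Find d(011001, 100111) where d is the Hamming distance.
XOR = 111110, count of 1s = 5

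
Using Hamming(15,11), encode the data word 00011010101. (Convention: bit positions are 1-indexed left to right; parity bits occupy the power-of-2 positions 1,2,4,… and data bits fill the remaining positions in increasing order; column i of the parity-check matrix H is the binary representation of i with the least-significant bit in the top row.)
Codeword c = d · G (mod 2), d = 00011010101:
  c[0] = d·G[:,0] = (00011010101)·(11011010101) mod 2 = 0+0+0+1+1+0+1+0+1+0+1 mod 2 = 1
  c[1] = d·G[:,1] = (00011010101)·(10110110011) mod 2 = 0+0+0+1+0+0+1+0+0+0+1 mod 2 = 1
  c[2] = d·G[:,2] = (00011010101)·(10000000000) mod 2 = 0+0+0+0+0+0+0+0+0+0+0 mod 2 = 0
  c[3] = d·G[:,3] = (00011010101)·(01110001111) mod 2 = 0+0+0+1+0+0+0+0+1+0+1 mod 2 = 1
  c[4] = d·G[:,4] = (00011010101)·(01000000000) mod 2 = 0+0+0+0+0+0+0+0+0+0+0 mod 2 = 0
  c[5] = d·G[:,5] = (00011010101)·(00100000000) mod 2 = 0+0+0+0+0+0+0+0+0+0+0 mod 2 = 0
  c[6] = d·G[:,6] = (00011010101)·(00010000000) mod 2 = 0+0+0+1+0+0+0+0+0+0+0 mod 2 = 1
  c[7] = d·G[:,7] = (00011010101)·(00001111111) mod 2 = 0+0+0+0+1+0+1+0+1+0+1 mod 2 = 0
  c[8] = d·G[:,8] = (00011010101)·(00001000000) mod 2 = 0+0+0+0+1+0+0+0+0+0+0 mod 2 = 1
  c[9] = d·G[:,9] = (00011010101)·(00000100000) mod 2 = 0+0+0+0+0+0+0+0+0+0+0 mod 2 = 0
  c[10] = d·G[:,10] = (00011010101)·(00000010000) mod 2 = 0+0+0+0+0+0+1+0+0+0+0 mod 2 = 1
  c[11] = d·G[:,11] = (00011010101)·(00000001000) mod 2 = 0+0+0+0+0+0+0+0+0+0+0 mod 2 = 0
  c[12] = d·G[:,12] = (00011010101)·(00000000100) mod 2 = 0+0+0+0+0+0+0+0+1+0+0 mod 2 = 1
  c[13] = d·G[:,13] = (00011010101)·(00000000010) mod 2 = 0+0+0+0+0+0+0+0+0+0+0 mod 2 = 0
  c[14] = d·G[:,14] = (00011010101)·(00000000001) mod 2 = 0+0+0+0+0+0+0+0+0+0+1 mod 2 = 1
Codeword = 110100101010101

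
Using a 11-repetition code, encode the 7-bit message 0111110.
Repeat each bit 11× and concatenate:
0→00000000000  1→11111111111  1→11111111111  1→11111111111  1→11111111111  1→11111111111  0→00000000000
Codeword = 00000000000111111111111111111111111111111111111111111111111111111100000000000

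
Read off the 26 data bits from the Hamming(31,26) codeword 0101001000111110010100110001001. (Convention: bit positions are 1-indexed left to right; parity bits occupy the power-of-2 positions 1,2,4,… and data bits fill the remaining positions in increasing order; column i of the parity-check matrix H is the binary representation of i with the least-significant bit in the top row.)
Parity bits occupy power-of-2 positions; data bits are at positions {3,5,6,7,9,10,11,12,13,14,15,17,18,19,20,21,22,23,24,25,26,27,28,29,30,31} (1-indexed).
Extract: c[3]=0 c[5]=0 c[6]=0 c[7]=1 c[9]=0 c[10]=0 c[11]=1 c[12]=1 c[13]=1 c[14]=1 c[15]=1 c[17]=0 c[18]=1 c[19]=0 c[20]=1 c[21]=0 c[22]=0 c[23]=1 c[24]=1 c[25]=0 c[26]=0 c[27]=0 c[28]=1 c[29]=0 c[30]=0 c[31]=1
Data = 00010011111010100110001001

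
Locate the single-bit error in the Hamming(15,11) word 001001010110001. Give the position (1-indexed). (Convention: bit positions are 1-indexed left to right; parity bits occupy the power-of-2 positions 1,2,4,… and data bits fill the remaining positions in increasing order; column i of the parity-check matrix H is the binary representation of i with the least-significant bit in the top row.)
Syndrome s = H · r^T (mod 2), r = 001001010110001:
  s[0] = (101010101010101)·(001001010110001) mod 2 = 0+0+1+0+0+0+0+0+0+0+1+0+0+0+1 mod 2 = 1
  s[1] = (011001100110011)·(001001010110001) mod 2 = 0+0+1+0+0+1+0+0+0+1+1+0+0+0+1 mod 2 = 1
  s[2] = (000111100001111)·(001001010110001) mod 2 = 0+0+0+0+0+1+0+0+0+0+0+0+0+0+1 mod 2 = 0
  s[3] = (000000011111111)·(001001010110001) mod 2 = 0+0+0+0+0+0+0+1+0+1+1+0+0+0+1 mod 2 = 0
Syndrome = 1100
Column i of H is the binary representation of i, so the syndrome is the binary index of the flipped bit.
Read s = 1100 with s[0] as LSB: 1·2^0 + 1·2^1 + 0·2^2 + 0·2^3 = 3.
Error is at bit position 3.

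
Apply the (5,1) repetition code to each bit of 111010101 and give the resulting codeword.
Repeat each bit 5× and concatenate:
1→11111  1→11111  1→11111  0→00000  1→11111  0→00000  1→11111  0→00000  1→11111
Codeword = 111111111111111000001111100000111110000011111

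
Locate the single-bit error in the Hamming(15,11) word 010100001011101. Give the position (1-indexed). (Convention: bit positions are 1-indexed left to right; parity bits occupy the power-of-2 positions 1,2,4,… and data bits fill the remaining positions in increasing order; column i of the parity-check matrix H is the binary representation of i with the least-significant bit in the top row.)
Syndrome s = H · r^T (mod 2), r = 010100001011101:
  s[0] = (101010101010101)·(010100001011101) mod 2 = 0+0+0+0+0+0+0+0+1+0+1+0+1+0+1 mod 2 = 0
  s[1] = (011001100110011)·(010100001011101) mod 2 = 0+1+0+0+0+0+0+0+0+0+1+0+0+0+1 mod 2 = 1
  s[2] = (000111100001111)·(010100001011101) mod 2 = 0+0+0+1+0+0+0+0+0+0+0+1+1+0+1 mod 2 = 0
  s[3] = (000000011111111)·(010100001011101) mod 2 = 0+0+0+0+0+0+0+0+1+0+1+1+1+0+1 mod 2 = 1
Syndrome = 0101
Column i of H is the binary representation of i, so the syndrome is the binary index of the flipped bit.
Read s = 0101 with s[0] as LSB: 0·2^0 + 1·2^1 + 0·2^2 + 1·2^3 = 10.
Error is at bit position 10.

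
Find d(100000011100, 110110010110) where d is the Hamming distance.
XOR = 010110001010, count of 1s = 5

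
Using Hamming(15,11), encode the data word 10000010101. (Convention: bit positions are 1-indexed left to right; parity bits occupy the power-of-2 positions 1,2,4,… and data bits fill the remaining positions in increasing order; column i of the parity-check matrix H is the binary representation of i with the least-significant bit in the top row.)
Codeword c = d · G (mod 2), d = 10000010101:
  c[0] = d·G[:,0] = (10000010101)·(11011010101) mod 2 = 1+0+0+0+0+0+1+0+1+0+1 mod 2 = 0
  c[1] = d·G[:,1] = (10000010101)·(10110110011) mod 2 = 1+0+0+0+0+0+1+0+0+0+1 mod 2 = 1
  c[2] = d·G[:,2] = (10000010101)·(10000000000) mod 2 = 1+0+0+0+0+0+0+0+0+0+0 mod 2 = 1
  c[3] = d·G[:,3] = (10000010101)·(01110001111) mod 2 = 0+0+0+0+0+0+0+0+1+0+1 mod 2 = 0
  c[4] = d·G[:,4] = (10000010101)·(01000000000) mod 2 = 0+0+0+0+0+0+0+0+0+0+0 mod 2 = 0
  c[5] = d·G[:,5] = (10000010101)·(00100000000) mod 2 = 0+0+0+0+0+0+0+0+0+0+0 mod 2 = 0
  c[6] = d·G[:,6] = (10000010101)·(00010000000) mod 2 = 0+0+0+0+0+0+0+0+0+0+0 mod 2 = 0
  c[7] = d·G[:,7] = (10000010101)·(00001111111) mod 2 = 0+0+0+0+0+0+1+0+1+0+1 mod 2 = 1
  c[8] = d·G[:,8] = (10000010101)·(00001000000) mod 2 = 0+0+0+0+0+0+0+0+0+0+0 mod 2 = 0
  c[9] = d·G[:,9] = (10000010101)·(00000100000) mod 2 = 0+0+0+0+0+0+0+0+0+0+0 mod 2 = 0
  c[10] = d·G[:,10] = (10000010101)·(00000010000) mod 2 = 0+0+0+0+0+0+1+0+0+0+0 mod 2 = 1
  c[11] = d·G[:,11] = (10000010101)·(00000001000) mod 2 = 0+0+0+0+0+0+0+0+0+0+0 mod 2 = 0
  c[12] = d·G[:,12] = (10000010101)·(00000000100) mod 2 = 0+0+0+0+0+0+0+0+1+0+0 mod 2 = 1
  c[13] = d·G[:,13] = (10000010101)·(00000000010) mod 2 = 0+0+0+0+0+0+0+0+0+0+0 mod 2 = 0
  c[14] = d·G[:,14] = (10000010101)·(00000000001) mod 2 = 0+0+0+0+0+0+0+0+0+0+1 mod 2 = 1
Codeword = 011000010010101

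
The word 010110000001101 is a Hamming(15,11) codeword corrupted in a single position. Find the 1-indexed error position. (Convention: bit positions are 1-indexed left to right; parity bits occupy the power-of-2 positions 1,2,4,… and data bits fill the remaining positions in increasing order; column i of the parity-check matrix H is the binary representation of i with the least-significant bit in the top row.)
Syndrome s = H · r^T (mod 2), r = 010110000001101:
  s[0] = (101010101010101)·(010110000001101) mod 2 = 0+0+0+0+1+0+0+0+0+0+0+0+1+0+1 mod 2 = 1
  s[1] = (011001100110011)·(010110000001101) mod 2 = 0+1+0+0+0+0+0+0+0+0+0+0+0+0+1 mod 2 = 0
  s[2] = (000111100001111)·(010110000001101) mod 2 = 0+0+0+1+1+0+0+0+0+0+0+1+1+0+1 mod 2 = 1
  s[3] = (000000011111111)·(010110000001101) mod 2 = 0+0+0+0+0+0+0+0+0+0+0+1+1+0+1 mod 2 = 1
Syndrome = 1011
Column i of H is the binary representation of i, so the syndrome is the binary index of the flipped bit.
Read s = 1011 with s[0] as LSB: 1·2^0 + 0·2^1 + 1·2^2 + 1·2^3 = 13.
Error is at bit position 13.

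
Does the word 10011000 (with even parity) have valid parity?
Sum of all bits: 1+0+0+1+1+0+0+0 = 3; 3 mod 2 = 1. Result is 1 → parity error detected.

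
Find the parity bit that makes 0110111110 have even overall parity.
Sum of data bits: 0+1+1+0+1+1+1+1+1+0 = 7.
7 mod 2 = 1, so parity bit = 1.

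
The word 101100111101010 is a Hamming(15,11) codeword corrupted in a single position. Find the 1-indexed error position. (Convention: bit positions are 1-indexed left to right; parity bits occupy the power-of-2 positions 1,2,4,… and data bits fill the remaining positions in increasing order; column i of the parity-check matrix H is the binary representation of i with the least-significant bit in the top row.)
Syndrome s = H · r^T (mod 2), r = 101100111101010:
  s[0] = (101010101010101)·(101100111101010) mod 2 = 1+0+1+0+0+0+1+0+1+0+0+0+0+0+0 mod 2 = 0
  s[1] = (011001100110011)·(101100111101010) mod 2 = 0+0+1+0+0+0+1+0+0+1+0+0+0+1+0 mod 2 = 0
  s[2] = (000111100001111)·(101100111101010) mod 2 = 0+0+0+1+0+0+1+0+0+0+0+1+0+1+0 mod 2 = 0
  s[3] = (000000011111111)·(101100111101010) mod 2 = 0+0+0+0+0+0+0+1+1+1+0+1+0+1+0 mod 2 = 1
Syndrome = 0001
Column i of H is the binary representation of i, so the syndrome is the binary index of the flipped bit.
Read s = 0001 with s[0] as LSB: 0·2^0 + 0·2^1 + 0·2^2 + 1·2^3 = 8.
Error is at bit position 8.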